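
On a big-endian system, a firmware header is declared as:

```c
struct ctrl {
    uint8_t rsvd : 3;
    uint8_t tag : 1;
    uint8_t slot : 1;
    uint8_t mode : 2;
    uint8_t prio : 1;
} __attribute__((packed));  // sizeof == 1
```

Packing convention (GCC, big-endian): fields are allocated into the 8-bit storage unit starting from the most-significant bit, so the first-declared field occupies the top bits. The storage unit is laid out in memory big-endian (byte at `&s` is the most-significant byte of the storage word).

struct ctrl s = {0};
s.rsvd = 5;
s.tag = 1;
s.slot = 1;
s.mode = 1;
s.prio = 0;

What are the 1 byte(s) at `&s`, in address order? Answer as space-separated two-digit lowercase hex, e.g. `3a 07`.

ba

rsvd:3 = 5 → 0x5 << 5 → word 0xa0
tag:1 = 1 → 0x1 << 4 → word 0xb0
slot:1 = 1 → 0x1 << 3 → word 0xb8
mode:2 = 1 → 0x1 << 1 → word 0xba
prio:1 = 0 → 0x0 << 0 → word 0xba
word = 0xba → big-endian bytes:
  [0]=0xba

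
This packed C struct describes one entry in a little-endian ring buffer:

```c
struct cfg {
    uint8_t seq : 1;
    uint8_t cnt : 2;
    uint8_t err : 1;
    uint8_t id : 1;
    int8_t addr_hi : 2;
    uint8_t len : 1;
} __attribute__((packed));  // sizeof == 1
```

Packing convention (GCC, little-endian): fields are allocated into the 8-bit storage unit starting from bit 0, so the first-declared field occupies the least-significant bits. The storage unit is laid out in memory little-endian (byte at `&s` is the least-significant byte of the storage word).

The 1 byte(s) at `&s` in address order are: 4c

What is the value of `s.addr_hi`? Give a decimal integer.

[0]=0x4c (little-endian) → word 0x4c
seq [0+:1] = (word>>0) & 0x1 = 0
cnt [1+:2] = (word>>1) & 0x3 = 2
err [3+:1] = (word>>3) & 0x1 = 1
id [4+:1] = (word>>4) & 0x1 = 0
addr_hi [5+:2] = (word>>5) & 0x3 = 2  ←
len [7+:1] = (word>>7) & 0x1 = 0
addr_hi signed 2b, MSB=1: 2 - 4 = -2

-2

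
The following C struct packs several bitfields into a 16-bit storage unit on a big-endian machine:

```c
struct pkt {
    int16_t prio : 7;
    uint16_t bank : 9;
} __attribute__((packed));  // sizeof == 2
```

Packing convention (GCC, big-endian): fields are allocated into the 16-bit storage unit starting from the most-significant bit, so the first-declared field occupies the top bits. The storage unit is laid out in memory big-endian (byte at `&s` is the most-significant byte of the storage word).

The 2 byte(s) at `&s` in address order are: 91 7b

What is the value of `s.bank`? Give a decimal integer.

379

[0]=0x91 [1]=0x7b (big-endian) → word 0x917b
prio [9+:7] = (word>>9) & 0x7f = 72
bank [0+:9] = (word>>0) & 0x1ff = 379  ←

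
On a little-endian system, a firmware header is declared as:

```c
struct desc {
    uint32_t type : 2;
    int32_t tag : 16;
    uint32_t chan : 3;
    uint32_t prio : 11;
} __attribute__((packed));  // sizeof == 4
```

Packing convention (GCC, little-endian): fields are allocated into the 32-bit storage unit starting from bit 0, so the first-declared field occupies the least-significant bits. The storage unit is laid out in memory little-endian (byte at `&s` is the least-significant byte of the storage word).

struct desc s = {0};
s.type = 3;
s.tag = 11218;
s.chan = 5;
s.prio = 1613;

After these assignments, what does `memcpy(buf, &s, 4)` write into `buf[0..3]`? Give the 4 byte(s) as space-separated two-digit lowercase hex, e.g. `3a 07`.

type:2 = 3 → 0x3 << 0 → word 0x00000003
tag:16 = 11218 → 0x2bd2 << 2 → word 0x0000af4b
chan:3 = 5 → 0x5 << 18 → word 0x0014af4b
prio:11 = 1613 → 0x64d << 21 → word 0xc9b4af4b
word = 0xc9b4af4b → little-endian bytes:
  [0]=0x4b  [1]=0xaf  [2]=0xb4  [3]=0xc9

4b af b4 c9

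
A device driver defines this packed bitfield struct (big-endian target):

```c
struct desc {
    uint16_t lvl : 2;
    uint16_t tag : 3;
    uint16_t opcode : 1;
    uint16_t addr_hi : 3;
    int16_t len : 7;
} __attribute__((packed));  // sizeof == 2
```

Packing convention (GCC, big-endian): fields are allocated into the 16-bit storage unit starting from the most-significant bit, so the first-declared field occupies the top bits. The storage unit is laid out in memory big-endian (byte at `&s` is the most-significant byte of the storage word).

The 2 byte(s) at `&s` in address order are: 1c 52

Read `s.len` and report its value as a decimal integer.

-46

[0]=0x1c [1]=0x52 (big-endian) → word 0x1c52
lvl:2 @ bit 14 → (0x1c52>>14)&0x3 = 0x0
tag:3 @ bit 11 → (0x1c52>>11)&0x7 = 0x3
opcode:1 @ bit 10 → (0x1c52>>10)&0x1 = 0x1
addr_hi:3 @ bit 7 → (0x1c52>>7)&0x7 = 0x0
len:7 @ bit 0 → (0x1c52>>0)&0x7f = 0x52  ←
len signed 7b, MSB=1: 82 - 128 = -46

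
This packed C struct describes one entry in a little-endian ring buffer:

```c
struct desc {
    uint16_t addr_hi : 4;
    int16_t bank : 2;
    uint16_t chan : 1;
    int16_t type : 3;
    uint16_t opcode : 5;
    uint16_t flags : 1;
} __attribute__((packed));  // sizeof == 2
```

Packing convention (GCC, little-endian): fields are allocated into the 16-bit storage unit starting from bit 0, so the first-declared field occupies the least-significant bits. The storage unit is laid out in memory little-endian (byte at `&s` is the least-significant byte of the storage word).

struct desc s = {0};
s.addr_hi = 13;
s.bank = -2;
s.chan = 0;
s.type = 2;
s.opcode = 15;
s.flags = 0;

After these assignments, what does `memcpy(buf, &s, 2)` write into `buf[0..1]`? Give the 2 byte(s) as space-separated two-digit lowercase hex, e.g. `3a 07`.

addr_hi:4 = 13 → 0xd << 0 → word 0x000d
bank:2 = -2 → 0x2 << 4 → word 0x002d
chan:1 = 0 → 0x0 << 6 → word 0x002d
type:3 = 2 → 0x2 << 7 → word 0x012d
opcode:5 = 15 → 0xf << 10 → word 0x3d2d
flags:1 = 0 → 0x0 << 15 → word 0x3d2d
word = 0x3d2d → little-endian bytes:
  [0]=0x2d  [1]=0x3d

2d 3d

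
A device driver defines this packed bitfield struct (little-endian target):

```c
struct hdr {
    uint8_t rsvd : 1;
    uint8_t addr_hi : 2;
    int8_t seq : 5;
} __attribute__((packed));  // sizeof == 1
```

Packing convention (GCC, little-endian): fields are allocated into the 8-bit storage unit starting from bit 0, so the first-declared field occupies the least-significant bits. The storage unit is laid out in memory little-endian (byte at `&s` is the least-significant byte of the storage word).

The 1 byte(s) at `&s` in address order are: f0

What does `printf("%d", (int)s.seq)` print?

[0]=0xf0 (little-endian) → word 0xf0
rsvd [0+:1] = (word>>0) & 0x1 = 0
addr_hi [1+:2] = (word>>1) & 0x3 = 0
seq [3+:5] = (word>>3) & 0x1f = 30  ←
seq signed 5b, MSB=1: 30 - 32 = -2

-2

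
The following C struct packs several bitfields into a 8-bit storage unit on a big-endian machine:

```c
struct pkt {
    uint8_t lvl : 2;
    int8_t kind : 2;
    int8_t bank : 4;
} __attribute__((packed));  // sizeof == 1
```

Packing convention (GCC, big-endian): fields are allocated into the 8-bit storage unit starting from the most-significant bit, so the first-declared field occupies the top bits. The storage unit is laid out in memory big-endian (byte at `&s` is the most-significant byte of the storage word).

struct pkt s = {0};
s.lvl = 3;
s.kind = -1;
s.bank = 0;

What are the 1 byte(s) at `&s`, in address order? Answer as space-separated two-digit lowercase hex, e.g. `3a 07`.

f0

[6+:2] lvl=3 & 0x3 = 0x3; word=0xc0
[4+:2] kind=-1 & 0x3 = 0x3; word=0xf0
[0+:4] bank=0 & 0xf = 0x0; word=0xf0
word = 0xf0 → big-endian bytes:
  [0]=0xf0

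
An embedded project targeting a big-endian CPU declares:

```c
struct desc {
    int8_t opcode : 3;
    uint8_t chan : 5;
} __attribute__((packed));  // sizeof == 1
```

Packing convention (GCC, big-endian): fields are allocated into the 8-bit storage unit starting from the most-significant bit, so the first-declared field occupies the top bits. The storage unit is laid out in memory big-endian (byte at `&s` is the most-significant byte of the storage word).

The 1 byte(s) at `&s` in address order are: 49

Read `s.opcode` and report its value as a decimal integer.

2

[0]=0x49 (big-endian) → word 0x49
opcode [5+:3] = (word>>5) & 0x7 = 2  ←
chan [0+:5] = (word>>0) & 0x1f = 9
opcode signed 3b, MSB=0: value = 2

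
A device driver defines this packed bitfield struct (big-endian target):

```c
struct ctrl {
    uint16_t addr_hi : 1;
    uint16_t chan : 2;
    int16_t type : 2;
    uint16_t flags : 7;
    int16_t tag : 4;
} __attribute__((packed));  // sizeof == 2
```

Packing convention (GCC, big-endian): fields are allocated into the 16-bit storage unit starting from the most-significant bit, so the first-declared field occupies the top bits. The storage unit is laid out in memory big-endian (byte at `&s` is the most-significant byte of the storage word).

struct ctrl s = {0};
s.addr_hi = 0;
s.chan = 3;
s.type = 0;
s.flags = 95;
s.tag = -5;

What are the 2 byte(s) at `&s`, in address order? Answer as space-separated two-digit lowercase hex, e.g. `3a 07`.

65 fb

addr_hi:1 = 0 → 0x0 << 15 → word 0x0000
chan:2 = 3 → 0x3 << 13 → word 0x6000
type:2 = 0 → 0x0 << 11 → word 0x6000
flags:7 = 95 → 0x5f << 4 → word 0x65f0
tag:4 = -5 → 0xb << 0 → word 0x65fb
word = 0x65fb → big-endian bytes:
  [0]=0x65  [1]=0xfb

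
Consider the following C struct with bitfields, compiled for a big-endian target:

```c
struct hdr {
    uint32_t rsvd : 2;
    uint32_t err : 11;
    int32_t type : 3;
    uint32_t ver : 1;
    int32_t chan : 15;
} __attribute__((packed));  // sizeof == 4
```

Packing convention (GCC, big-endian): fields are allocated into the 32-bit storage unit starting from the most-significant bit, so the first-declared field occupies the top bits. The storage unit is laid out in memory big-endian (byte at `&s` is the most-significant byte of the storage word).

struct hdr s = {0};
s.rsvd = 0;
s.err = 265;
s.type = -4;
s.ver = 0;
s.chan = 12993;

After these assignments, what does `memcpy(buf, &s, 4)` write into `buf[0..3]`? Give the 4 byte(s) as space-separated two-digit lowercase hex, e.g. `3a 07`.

08 4c 32 c1

[30+:2] rsvd=0 & 0x3 = 0x0; word=0x00000000
[19+:11] err=265 & 0x7ff = 0x109; word=0x08480000
[16+:3] type=-4 & 0x7 = 0x4; word=0x084c0000
[15+:1] ver=0 & 0x1 = 0x0; word=0x084c0000
[0+:15] chan=12993 & 0x7fff = 0x32c1; word=0x084c32c1
word = 0x084c32c1 → big-endian bytes:
  [0]=0x08  [1]=0x4c  [2]=0x32  [3]=0xc1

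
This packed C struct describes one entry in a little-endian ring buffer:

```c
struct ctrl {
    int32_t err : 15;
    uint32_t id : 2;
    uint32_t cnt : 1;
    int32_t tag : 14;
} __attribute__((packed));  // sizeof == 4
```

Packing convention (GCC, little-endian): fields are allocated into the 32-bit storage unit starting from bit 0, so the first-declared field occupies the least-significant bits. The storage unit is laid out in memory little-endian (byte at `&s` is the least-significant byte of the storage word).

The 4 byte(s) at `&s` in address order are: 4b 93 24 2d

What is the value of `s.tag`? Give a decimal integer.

[0]=0x4b [1]=0x93 [2]=0x24 [3]=0x2d (little-endian) → word 0x2d24934b
err:15 @ bit 0 → (0x2d24934b>>0)&0x7fff = 0x134b
id:2 @ bit 15 → (0x2d24934b>>15)&0x3 = 0x1
cnt:1 @ bit 17 → (0x2d24934b>>17)&0x1 = 0x0
tag:14 @ bit 18 → (0x2d24934b>>18)&0x3fff = 0xb49  ←
tag signed 14b, MSB=0: value = 2889

2889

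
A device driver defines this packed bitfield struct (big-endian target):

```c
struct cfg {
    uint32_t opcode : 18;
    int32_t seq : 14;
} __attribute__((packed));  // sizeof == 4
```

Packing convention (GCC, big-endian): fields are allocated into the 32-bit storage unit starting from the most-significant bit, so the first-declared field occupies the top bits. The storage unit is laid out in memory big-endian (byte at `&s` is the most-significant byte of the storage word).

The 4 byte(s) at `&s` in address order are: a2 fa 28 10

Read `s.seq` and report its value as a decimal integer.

[0]=0xa2 [1]=0xfa [2]=0x28 [3]=0x10 (big-endian) → word 0xa2fa2810
opcode [14+:18] = (word>>14) & 0x3ffff = 166888
seq [0+:14] = (word>>0) & 0x3fff = 10256  ←
seq signed 14b, MSB=1: 10256 - 16384 = -6128

-6128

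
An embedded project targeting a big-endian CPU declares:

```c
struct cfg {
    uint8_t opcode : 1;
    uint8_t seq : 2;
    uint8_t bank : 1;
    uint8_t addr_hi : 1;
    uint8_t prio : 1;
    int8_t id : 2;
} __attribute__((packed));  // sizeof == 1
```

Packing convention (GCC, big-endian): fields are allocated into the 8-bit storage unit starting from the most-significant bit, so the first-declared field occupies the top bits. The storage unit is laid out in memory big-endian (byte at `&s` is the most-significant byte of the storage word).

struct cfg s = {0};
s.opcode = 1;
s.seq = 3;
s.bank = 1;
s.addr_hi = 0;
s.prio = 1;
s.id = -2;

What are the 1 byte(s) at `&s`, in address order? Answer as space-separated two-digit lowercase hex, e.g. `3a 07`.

f6

opcode (1b) val=1 bits=0x1 at bit 7: 0x80
seq (2b) val=3 bits=0x3 at bit 5: 0xe0
bank (1b) val=1 bits=0x1 at bit 4: 0xf0
addr_hi (1b) val=0 bits=0x0 at bit 3: 0xf0
prio (1b) val=1 bits=0x1 at bit 2: 0xf4
id (2b) val=-2 bits=0x2 at bit 0: 0xf6
word = 0xf6 → big-endian bytes:
  [0]=0xf6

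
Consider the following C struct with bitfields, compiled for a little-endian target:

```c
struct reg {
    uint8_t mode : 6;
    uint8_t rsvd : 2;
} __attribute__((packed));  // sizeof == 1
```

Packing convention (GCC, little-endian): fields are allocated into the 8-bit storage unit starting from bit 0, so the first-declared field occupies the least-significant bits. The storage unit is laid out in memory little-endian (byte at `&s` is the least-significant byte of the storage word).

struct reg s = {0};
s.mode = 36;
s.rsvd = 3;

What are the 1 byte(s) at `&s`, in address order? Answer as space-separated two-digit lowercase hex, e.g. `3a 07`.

[0+:6] mode=36 & 0x3f = 0x24; word=0x24
[6+:2] rsvd=3 & 0x3 = 0x3; word=0xe4
word = 0xe4 → little-endian bytes:
  [0]=0xe4

e4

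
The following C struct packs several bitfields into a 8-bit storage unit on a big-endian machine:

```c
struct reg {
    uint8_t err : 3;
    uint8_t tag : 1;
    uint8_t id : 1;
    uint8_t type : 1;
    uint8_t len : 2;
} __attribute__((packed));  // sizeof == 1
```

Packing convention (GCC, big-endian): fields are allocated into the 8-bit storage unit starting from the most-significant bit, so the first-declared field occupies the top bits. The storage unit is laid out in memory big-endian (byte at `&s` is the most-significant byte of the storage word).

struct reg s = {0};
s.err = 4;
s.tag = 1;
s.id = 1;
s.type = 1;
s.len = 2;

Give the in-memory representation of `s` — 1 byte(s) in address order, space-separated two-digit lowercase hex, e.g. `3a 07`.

[5+:3] err=4 & 0x7 = 0x4; word=0x80
[4+:1] tag=1 & 0x1 = 0x1; word=0x90
[3+:1] id=1 & 0x1 = 0x1; word=0x98
[2+:1] type=1 & 0x1 = 0x1; word=0x9c
[0+:2] len=2 & 0x3 = 0x2; word=0x9e
word = 0x9e → big-endian bytes:
  [0]=0x9e

9e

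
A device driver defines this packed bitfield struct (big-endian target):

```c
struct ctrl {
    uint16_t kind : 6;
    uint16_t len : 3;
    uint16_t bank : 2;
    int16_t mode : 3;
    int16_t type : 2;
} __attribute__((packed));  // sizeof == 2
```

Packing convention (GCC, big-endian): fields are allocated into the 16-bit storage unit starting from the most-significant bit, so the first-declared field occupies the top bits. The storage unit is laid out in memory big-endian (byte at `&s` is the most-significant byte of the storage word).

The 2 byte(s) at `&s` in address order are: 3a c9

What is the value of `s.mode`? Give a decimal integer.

2

[0]=0x3a [1]=0xc9 (big-endian) → word 0x3ac9
kind [10+:6] = (word>>10) & 0x3f = 14
len [7+:3] = (word>>7) & 0x7 = 5
bank [5+:2] = (word>>5) & 0x3 = 2
mode [2+:3] = (word>>2) & 0x7 = 2  ←
type [0+:2] = (word>>0) & 0x3 = 1
mode signed 3b, MSB=0: value = 2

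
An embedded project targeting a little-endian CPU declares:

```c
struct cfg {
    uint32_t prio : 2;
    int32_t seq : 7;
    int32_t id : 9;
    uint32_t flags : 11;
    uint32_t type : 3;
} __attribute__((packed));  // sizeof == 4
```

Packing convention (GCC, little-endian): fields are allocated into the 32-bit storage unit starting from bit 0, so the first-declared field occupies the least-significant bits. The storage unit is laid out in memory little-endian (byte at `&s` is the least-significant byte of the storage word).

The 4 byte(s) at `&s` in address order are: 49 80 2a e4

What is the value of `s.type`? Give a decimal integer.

[0]=0x49 [1]=0x80 [2]=0x2a [3]=0xe4 (little-endian) → word 0xe42a8049
prio:2 @ bit 0 → (0xe42a8049>>0)&0x3 = 0x1
seq:7 @ bit 2 → (0xe42a8049>>2)&0x7f = 0x12
id:9 @ bit 9 → (0xe42a8049>>9)&0x1ff = 0x140
flags:11 @ bit 18 → (0xe42a8049>>18)&0x7ff = 0x10a
type:3 @ bit 29 → (0xe42a8049>>29)&0x7 = 0x7  ←

7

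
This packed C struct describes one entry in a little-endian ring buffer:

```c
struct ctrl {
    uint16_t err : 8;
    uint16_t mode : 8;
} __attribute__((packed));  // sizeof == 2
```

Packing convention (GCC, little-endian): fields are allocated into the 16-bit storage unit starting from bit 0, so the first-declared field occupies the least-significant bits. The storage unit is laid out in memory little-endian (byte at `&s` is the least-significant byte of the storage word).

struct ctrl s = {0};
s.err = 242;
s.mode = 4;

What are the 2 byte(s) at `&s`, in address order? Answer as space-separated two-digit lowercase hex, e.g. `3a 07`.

f2 04

err:8 = 242 → 0xf2 << 0 → word 0x00f2
mode:8 = 4 → 0x4 << 8 → word 0x04f2
word = 0x04f2 → little-endian bytes:
  [0]=0xf2  [1]=0x04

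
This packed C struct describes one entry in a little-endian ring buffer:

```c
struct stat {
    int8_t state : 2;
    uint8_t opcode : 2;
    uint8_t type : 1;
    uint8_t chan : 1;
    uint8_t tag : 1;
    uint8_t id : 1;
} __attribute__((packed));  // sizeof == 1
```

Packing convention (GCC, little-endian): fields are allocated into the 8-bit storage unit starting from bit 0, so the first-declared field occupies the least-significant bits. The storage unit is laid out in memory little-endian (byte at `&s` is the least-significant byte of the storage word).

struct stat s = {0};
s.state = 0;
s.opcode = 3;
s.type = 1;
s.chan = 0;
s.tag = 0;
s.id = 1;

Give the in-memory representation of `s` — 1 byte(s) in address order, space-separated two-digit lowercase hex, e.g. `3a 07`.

9c

state (2b) val=0 bits=0x0 at bit 0: 0x00
opcode (2b) val=3 bits=0x3 at bit 2: 0x0c
type (1b) val=1 bits=0x1 at bit 4: 0x1c
chan (1b) val=0 bits=0x0 at bit 5: 0x1c
tag (1b) val=0 bits=0x0 at bit 6: 0x1c
id (1b) val=1 bits=0x1 at bit 7: 0x9c
word = 0x9c → little-endian bytes:
  [0]=0x9c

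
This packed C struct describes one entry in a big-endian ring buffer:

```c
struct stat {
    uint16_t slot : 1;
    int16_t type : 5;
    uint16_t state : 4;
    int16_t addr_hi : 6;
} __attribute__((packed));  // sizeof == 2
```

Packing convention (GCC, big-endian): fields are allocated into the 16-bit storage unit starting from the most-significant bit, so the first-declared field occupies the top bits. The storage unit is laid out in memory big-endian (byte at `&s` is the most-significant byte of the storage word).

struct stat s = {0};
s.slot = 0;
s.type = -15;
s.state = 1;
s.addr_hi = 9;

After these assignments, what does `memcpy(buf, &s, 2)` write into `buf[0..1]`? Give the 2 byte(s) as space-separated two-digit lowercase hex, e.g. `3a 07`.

[15+:1] slot=0 & 0x1 = 0x0; word=0x0000
[10+:5] type=-15 & 0x1f = 0x11; word=0x4400
[6+:4] state=1 & 0xf = 0x1; word=0x4440
[0+:6] addr_hi=9 & 0x3f = 0x9; word=0x4449
word = 0x4449 → big-endian bytes:
  [0]=0x44  [1]=0x49

44 49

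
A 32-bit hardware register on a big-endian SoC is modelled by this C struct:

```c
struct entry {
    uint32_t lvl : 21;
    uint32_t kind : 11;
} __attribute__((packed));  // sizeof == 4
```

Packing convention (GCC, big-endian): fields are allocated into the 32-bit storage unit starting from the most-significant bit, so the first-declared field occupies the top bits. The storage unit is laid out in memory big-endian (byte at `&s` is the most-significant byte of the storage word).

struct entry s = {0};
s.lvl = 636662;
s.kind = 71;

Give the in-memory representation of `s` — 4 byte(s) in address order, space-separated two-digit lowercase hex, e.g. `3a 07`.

[11+:21] lvl=636662 & 0x1fffff = 0x9b6f6; word=0x4db7b000
[0+:11] kind=71 & 0x7ff = 0x47; word=0x4db7b047
word = 0x4db7b047 → big-endian bytes:
  [0]=0x4d  [1]=0xb7  [2]=0xb0  [3]=0x47

4d b7 b0 47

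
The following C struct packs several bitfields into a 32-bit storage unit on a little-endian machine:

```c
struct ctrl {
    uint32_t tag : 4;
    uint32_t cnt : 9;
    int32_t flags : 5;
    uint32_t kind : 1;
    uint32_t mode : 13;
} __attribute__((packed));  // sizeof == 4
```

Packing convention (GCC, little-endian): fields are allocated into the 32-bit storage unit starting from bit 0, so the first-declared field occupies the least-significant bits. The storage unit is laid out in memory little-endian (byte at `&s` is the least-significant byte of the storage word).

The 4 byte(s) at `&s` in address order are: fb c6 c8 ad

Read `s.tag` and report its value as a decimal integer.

11

[0]=0xfb [1]=0xc6 [2]=0xc8 [3]=0xad (little-endian) → word 0xadc8c6fb
tag:4 @ bit 0 → (0xadc8c6fb>>0)&0xf = 0xb  ←
cnt:9 @ bit 4 → (0xadc8c6fb>>4)&0x1ff = 0x6f
flags:5 @ bit 13 → (0xadc8c6fb>>13)&0x1f = 0x6
kind:1 @ bit 18 → (0xadc8c6fb>>18)&0x1 = 0x0
mode:13 @ bit 19 → (0xadc8c6fb>>19)&0x1fff = 0x15b9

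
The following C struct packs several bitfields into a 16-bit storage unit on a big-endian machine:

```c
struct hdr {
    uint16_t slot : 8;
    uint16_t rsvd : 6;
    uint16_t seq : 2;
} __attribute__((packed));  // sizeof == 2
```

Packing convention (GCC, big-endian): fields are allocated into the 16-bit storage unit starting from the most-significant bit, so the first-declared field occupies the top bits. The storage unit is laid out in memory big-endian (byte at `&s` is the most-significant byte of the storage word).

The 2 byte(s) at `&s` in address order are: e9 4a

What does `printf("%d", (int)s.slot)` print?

233

[0]=0xe9 [1]=0x4a (big-endian) → word 0xe94a
slot [8+:8] = (word>>8) & 0xff = 233  ←
rsvd [2+:6] = (word>>2) & 0x3f = 18
seq [0+:2] = (word>>0) & 0x3 = 2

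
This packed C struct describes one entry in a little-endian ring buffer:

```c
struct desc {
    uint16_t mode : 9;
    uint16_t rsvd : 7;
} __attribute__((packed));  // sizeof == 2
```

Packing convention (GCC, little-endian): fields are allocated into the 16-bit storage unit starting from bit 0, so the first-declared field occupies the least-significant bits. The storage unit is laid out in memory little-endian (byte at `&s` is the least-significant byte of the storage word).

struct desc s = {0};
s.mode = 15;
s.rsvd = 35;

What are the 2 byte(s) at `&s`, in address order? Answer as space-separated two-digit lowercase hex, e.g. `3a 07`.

0f 46

mode (9b) val=15 bits=0xf at bit 0: 0x000f
rsvd (7b) val=35 bits=0x23 at bit 9: 0x460f
word = 0x460f → little-endian bytes:
  [0]=0x0f  [1]=0x46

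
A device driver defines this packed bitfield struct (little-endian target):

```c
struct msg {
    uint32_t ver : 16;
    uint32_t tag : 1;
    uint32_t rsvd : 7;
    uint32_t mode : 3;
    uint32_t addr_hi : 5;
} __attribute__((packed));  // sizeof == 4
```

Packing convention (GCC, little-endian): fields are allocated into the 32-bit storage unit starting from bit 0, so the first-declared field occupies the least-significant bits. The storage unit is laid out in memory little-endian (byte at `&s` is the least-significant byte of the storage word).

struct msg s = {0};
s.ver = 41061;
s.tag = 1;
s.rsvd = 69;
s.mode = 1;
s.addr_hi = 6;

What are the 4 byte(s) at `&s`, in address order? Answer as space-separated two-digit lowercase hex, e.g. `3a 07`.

65 a0 8b 31

ver:16 = 41061 → 0xa065 << 0 → word 0x0000a065
tag:1 = 1 → 0x1 << 16 → word 0x0001a065
rsvd:7 = 69 → 0x45 << 17 → word 0x008ba065
mode:3 = 1 → 0x1 << 24 → word 0x018ba065
addr_hi:5 = 6 → 0x6 << 27 → word 0x318ba065
word = 0x318ba065 → little-endian bytes:
  [0]=0x65  [1]=0xa0  [2]=0x8b  [3]=0x31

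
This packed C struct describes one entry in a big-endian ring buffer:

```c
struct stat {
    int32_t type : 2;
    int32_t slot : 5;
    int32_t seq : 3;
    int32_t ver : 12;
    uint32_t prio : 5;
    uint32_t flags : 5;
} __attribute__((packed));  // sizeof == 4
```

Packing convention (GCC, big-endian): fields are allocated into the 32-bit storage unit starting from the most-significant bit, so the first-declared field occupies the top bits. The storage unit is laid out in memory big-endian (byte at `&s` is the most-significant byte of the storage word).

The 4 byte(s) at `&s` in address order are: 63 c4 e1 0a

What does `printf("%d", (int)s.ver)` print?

312

[0]=0x63 [1]=0xc4 [2]=0xe1 [3]=0x0a (big-endian) → word 0x63c4e10a
type [30+:2] = (word>>30) & 0x3 = 1
slot [25+:5] = (word>>25) & 0x1f = 17
seq [22+:3] = (word>>22) & 0x7 = 7
ver [10+:12] = (word>>10) & 0xfff = 312  ←
prio [5+:5] = (word>>5) & 0x1f = 8
flags [0+:5] = (word>>0) & 0x1f = 10
ver signed 12b, MSB=0: value = 312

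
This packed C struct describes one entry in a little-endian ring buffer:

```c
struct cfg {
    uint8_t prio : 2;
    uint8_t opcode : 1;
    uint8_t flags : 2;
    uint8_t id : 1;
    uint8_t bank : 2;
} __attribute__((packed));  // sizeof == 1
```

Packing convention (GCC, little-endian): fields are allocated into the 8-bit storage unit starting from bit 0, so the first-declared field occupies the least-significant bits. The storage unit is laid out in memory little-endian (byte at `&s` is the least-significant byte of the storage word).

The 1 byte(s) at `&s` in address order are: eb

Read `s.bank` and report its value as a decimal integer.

[0]=0xeb (little-endian) → word 0xeb
prio:2 @ bit 0 → (0xeb>>0)&0x3 = 0x3
opcode:1 @ bit 2 → (0xeb>>2)&0x1 = 0x0
flags:2 @ bit 3 → (0xeb>>3)&0x3 = 0x1
id:1 @ bit 5 → (0xeb>>5)&0x1 = 0x1
bank:2 @ bit 6 → (0xeb>>6)&0x3 = 0x3  ←

3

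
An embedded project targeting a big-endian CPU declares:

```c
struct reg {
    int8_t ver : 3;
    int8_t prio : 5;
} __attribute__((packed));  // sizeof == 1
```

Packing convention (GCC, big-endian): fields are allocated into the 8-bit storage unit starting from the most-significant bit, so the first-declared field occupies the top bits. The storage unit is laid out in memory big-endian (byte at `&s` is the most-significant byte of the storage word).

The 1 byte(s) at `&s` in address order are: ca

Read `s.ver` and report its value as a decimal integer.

[0]=0xca (big-endian) → word 0xca
ver [5+:3] = (word>>5) & 0x7 = 6  ←
prio [0+:5] = (word>>0) & 0x1f = 10
ver signed 3b, MSB=1: 6 - 8 = -2

-2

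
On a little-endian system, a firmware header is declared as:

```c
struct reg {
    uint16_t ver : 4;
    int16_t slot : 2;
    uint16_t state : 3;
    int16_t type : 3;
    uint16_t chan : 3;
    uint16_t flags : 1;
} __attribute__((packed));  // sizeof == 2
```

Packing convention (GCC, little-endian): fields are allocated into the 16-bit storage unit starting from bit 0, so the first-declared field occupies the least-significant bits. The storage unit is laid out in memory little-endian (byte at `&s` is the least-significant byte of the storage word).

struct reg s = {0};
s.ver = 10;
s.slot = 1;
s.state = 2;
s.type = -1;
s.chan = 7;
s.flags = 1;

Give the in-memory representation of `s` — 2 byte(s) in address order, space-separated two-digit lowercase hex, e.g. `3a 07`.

ver:4 = 10 → 0xa << 0 → word 0x000a
slot:2 = 1 → 0x1 << 4 → word 0x001a
state:3 = 2 → 0x2 << 6 → word 0x009a
type:3 = -1 → 0x7 << 9 → word 0x0e9a
chan:3 = 7 → 0x7 << 12 → word 0x7e9a
flags:1 = 1 → 0x1 << 15 → word 0xfe9a
word = 0xfe9a → little-endian bytes:
  [0]=0x9a  [1]=0xfe

9a fe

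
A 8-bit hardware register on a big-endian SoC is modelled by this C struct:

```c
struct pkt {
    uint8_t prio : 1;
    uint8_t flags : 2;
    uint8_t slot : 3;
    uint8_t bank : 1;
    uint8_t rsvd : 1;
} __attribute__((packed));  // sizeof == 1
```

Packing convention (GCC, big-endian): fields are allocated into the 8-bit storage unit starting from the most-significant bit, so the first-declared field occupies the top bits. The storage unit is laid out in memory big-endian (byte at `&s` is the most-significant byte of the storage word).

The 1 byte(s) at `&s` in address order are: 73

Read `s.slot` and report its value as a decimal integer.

[0]=0x73 (big-endian) → word 0x73
prio:1 @ bit 7 → (0x73>>7)&0x1 = 0x0
flags:2 @ bit 5 → (0x73>>5)&0x3 = 0x3
slot:3 @ bit 2 → (0x73>>2)&0x7 = 0x4  ←
bank:1 @ bit 1 → (0x73>>1)&0x1 = 0x1
rsvd:1 @ bit 0 → (0x73>>0)&0x1 = 0x1

4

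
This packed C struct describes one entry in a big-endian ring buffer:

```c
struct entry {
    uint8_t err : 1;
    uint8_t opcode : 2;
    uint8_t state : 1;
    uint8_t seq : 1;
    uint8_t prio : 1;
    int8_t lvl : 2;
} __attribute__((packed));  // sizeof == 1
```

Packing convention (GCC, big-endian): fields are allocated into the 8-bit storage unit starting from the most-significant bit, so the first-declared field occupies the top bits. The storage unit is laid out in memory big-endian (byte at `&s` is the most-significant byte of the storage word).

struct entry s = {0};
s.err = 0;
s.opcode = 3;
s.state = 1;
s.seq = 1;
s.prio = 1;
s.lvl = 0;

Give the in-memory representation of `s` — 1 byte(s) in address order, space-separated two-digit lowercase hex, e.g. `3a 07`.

7c

err:1 = 0 → 0x0 << 7 → word 0x00
opcode:2 = 3 → 0x3 << 5 → word 0x60
state:1 = 1 → 0x1 << 4 → word 0x70
seq:1 = 1 → 0x1 << 3 → word 0x78
prio:1 = 1 → 0x1 << 2 → word 0x7c
lvl:2 = 0 → 0x0 << 0 → word 0x7c
word = 0x7c → big-endian bytes:
  [0]=0x7c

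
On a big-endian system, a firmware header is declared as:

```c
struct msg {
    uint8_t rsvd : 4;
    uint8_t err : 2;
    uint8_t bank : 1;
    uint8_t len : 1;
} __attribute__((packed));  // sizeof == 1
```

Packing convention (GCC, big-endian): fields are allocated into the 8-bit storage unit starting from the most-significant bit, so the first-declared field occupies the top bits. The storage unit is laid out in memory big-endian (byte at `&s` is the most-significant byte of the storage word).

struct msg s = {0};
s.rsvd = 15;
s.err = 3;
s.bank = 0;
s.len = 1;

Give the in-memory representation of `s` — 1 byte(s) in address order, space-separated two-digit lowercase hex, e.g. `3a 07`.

fd

rsvd (4b) val=15 bits=0xf at bit 4: 0xf0
err (2b) val=3 bits=0x3 at bit 2: 0xfc
bank (1b) val=0 bits=0x0 at bit 1: 0xfc
len (1b) val=1 bits=0x1 at bit 0: 0xfd
word = 0xfd → big-endian bytes:
  [0]=0xfd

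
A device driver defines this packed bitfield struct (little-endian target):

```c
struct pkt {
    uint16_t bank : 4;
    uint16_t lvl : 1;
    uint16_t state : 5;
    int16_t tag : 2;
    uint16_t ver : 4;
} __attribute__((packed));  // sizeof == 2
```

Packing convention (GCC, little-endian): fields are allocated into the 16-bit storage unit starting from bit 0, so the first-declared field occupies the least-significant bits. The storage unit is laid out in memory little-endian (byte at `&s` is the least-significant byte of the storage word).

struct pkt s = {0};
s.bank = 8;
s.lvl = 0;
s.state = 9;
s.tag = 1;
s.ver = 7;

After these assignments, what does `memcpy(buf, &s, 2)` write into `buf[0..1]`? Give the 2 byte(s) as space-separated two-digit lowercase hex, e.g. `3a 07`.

bank (4b) val=8 bits=0x8 at bit 0: 0x0008
lvl (1b) val=0 bits=0x0 at bit 4: 0x0008
state (5b) val=9 bits=0x9 at bit 5: 0x0128
tag (2b) val=1 bits=0x1 at bit 10: 0x0528
ver (4b) val=7 bits=0x7 at bit 12: 0x7528
word = 0x7528 → little-endian bytes:
  [0]=0x28  [1]=0x75

28 75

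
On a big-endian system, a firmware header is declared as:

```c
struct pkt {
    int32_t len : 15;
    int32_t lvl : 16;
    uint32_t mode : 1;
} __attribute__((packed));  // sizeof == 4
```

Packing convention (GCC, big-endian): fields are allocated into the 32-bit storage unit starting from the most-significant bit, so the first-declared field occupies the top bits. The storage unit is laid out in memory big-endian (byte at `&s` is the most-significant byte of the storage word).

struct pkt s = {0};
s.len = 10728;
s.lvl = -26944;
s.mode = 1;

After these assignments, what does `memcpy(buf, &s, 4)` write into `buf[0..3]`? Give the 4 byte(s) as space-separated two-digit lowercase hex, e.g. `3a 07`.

53 d1 2d 81

len:15 = 10728 → 0x29e8 << 17 → word 0x53d00000
lvl:16 = -26944 → 0x96c0 << 1 → word 0x53d12d80
mode:1 = 1 → 0x1 << 0 → word 0x53d12d81
word = 0x53d12d81 → big-endian bytes:
  [0]=0x53  [1]=0xd1  [2]=0x2d  [3]=0x81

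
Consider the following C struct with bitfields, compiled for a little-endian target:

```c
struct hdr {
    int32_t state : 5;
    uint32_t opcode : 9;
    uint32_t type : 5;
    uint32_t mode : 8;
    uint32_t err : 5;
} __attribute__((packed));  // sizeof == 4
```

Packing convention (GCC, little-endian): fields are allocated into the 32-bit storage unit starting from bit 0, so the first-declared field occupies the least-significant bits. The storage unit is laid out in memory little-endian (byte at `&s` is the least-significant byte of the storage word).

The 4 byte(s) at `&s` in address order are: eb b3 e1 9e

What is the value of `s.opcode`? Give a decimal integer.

[0]=0xeb [1]=0xb3 [2]=0xe1 [3]=0x9e (little-endian) → word 0x9ee1b3eb
state [0+:5] = (word>>0) & 0x1f = 11
opcode [5+:9] = (word>>5) & 0x1ff = 415  ←
type [14+:5] = (word>>14) & 0x1f = 6
mode [19+:8] = (word>>19) & 0xff = 220
err [27+:5] = (word>>27) & 0x1f = 19

415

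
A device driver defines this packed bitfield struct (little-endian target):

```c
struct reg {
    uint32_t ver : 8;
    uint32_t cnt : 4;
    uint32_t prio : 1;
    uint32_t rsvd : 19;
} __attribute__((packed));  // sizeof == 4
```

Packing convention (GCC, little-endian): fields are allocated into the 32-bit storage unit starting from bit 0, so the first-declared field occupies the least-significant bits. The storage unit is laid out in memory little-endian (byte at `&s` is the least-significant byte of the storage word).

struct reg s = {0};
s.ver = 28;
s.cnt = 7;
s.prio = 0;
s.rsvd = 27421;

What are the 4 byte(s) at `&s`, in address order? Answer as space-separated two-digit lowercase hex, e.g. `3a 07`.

[0+:8] ver=28 & 0xff = 0x1c; word=0x0000001c
[8+:4] cnt=7 & 0xf = 0x7; word=0x0000071c
[12+:1] prio=0 & 0x1 = 0x0; word=0x0000071c
[13+:19] rsvd=27421 & 0x7ffff = 0x6b1d; word=0x0d63a71c
word = 0x0d63a71c → little-endian bytes:
  [0]=0x1c  [1]=0xa7  [2]=0x63  [3]=0x0d

1c a7 63 0d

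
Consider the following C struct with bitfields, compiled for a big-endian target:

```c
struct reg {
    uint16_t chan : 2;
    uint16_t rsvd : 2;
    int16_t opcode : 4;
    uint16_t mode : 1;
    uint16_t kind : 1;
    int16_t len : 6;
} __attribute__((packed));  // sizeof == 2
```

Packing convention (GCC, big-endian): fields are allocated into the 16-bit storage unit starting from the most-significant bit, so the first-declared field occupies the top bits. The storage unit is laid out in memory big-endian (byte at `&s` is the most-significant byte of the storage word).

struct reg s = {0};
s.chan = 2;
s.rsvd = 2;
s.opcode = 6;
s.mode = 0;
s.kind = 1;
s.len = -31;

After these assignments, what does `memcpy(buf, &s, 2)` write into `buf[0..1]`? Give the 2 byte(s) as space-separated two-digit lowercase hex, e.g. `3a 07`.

chan:2 = 2 → 0x2 << 14 → word 0x8000
rsvd:2 = 2 → 0x2 << 12 → word 0xa000
opcode:4 = 6 → 0x6 << 8 → word 0xa600
mode:1 = 0 → 0x0 << 7 → word 0xa600
kind:1 = 1 → 0x1 << 6 → word 0xa640
len:6 = -31 → 0x21 << 0 → word 0xa661
word = 0xa661 → big-endian bytes:
  [0]=0xa6  [1]=0x61

a6 61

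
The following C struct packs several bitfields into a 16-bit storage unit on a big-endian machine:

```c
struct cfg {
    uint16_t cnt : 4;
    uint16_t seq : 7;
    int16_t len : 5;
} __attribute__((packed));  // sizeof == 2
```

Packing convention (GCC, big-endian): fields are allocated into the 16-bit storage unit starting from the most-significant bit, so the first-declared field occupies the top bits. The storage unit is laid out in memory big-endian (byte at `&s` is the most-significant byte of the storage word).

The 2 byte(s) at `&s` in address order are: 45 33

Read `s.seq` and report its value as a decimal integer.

[0]=0x45 [1]=0x33 (big-endian) → word 0x4533
cnt:4 @ bit 12 → (0x4533>>12)&0xf = 0x4
seq:7 @ bit 5 → (0x4533>>5)&0x7f = 0x29  ←
len:5 @ bit 0 → (0x4533>>0)&0x1f = 0x13

41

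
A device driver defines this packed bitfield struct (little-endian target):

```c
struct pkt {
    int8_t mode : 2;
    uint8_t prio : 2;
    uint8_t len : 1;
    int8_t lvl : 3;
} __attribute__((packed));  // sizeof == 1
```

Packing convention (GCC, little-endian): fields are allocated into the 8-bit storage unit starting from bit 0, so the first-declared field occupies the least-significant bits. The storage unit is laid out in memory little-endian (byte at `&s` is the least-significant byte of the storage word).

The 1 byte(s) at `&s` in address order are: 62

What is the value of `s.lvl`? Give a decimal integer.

[0]=0x62 (little-endian) → word 0x62
mode:2 @ bit 0 → (0x62>>0)&0x3 = 0x2
prio:2 @ bit 2 → (0x62>>2)&0x3 = 0x0
len:1 @ bit 4 → (0x62>>4)&0x1 = 0x0
lvl:3 @ bit 5 → (0x62>>5)&0x7 = 0x3  ←
lvl signed 3b, MSB=0: value = 3

3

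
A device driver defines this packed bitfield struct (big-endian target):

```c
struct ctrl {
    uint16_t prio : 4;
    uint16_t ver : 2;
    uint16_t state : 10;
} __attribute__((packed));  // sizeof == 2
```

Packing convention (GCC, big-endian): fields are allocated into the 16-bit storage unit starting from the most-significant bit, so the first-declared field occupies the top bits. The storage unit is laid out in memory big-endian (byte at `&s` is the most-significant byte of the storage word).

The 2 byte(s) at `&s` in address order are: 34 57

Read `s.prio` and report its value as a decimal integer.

[0]=0x34 [1]=0x57 (big-endian) → word 0x3457
prio:4 @ bit 12 → (0x3457>>12)&0xf = 0x3  ←
ver:2 @ bit 10 → (0x3457>>10)&0x3 = 0x1
state:10 @ bit 0 → (0x3457>>0)&0x3ff = 0x57

3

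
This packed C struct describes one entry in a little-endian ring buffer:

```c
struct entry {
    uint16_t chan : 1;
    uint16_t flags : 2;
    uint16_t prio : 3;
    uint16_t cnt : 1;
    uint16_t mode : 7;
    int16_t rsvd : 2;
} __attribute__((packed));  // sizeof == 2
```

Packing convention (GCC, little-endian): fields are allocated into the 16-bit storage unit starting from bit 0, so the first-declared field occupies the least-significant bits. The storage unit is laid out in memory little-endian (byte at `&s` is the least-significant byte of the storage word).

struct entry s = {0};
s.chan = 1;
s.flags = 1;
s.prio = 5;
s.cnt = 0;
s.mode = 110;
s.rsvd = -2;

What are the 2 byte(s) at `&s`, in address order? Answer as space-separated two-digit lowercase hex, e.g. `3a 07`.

[0+:1] chan=1 & 0x1 = 0x1; word=0x0001
[1+:2] flags=1 & 0x3 = 0x1; word=0x0003
[3+:3] prio=5 & 0x7 = 0x5; word=0x002b
[6+:1] cnt=0 & 0x1 = 0x0; word=0x002b
[7+:7] mode=110 & 0x7f = 0x6e; word=0x372b
[14+:2] rsvd=-2 & 0x3 = 0x2; word=0xb72b
word = 0xb72b → little-endian bytes:
  [0]=0x2b  [1]=0xb7

2b b7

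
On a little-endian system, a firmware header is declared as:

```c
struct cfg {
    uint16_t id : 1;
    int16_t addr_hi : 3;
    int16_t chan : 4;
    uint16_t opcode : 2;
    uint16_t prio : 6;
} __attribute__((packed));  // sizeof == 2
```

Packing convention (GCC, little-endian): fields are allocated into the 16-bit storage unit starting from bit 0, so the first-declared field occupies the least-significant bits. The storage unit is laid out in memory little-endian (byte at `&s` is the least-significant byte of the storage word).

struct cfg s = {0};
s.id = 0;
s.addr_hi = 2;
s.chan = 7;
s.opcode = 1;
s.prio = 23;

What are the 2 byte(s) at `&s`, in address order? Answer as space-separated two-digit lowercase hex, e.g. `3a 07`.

id (1b) val=0 bits=0x0 at bit 0: 0x0000
addr_hi (3b) val=2 bits=0x2 at bit 1: 0x0004
chan (4b) val=7 bits=0x7 at bit 4: 0x0074
opcode (2b) val=1 bits=0x1 at bit 8: 0x0174
prio (6b) val=23 bits=0x17 at bit 10: 0x5d74
word = 0x5d74 → little-endian bytes:
  [0]=0x74  [1]=0x5d

74 5d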